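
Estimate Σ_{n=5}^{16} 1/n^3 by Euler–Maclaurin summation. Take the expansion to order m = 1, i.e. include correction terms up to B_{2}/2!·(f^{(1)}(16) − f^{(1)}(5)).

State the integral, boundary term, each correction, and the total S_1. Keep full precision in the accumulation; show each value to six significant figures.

The integral term ∫_5^16 1/x^3 dx = 0.0180469.
Boundary: ½(f(5) + f(16)) = ½(0.00800000 + 0.000244141) = 0.00412207.
So far: 0.0221689.
Order-1 term: 1/12 · (-4.57764e-05 − (-0.00480000)) = 0.000396185.

S_1 ≈ 0.0225651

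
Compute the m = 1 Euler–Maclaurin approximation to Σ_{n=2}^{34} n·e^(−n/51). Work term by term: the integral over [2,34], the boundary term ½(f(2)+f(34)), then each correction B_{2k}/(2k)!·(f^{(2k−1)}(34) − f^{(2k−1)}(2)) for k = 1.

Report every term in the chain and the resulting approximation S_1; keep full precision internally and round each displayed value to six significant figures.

S_1 ≈ 383.015

Integral: ∫_2^34 x·e^(−x/51) dx = 373.388.
½[f(2) + f(34)] = ½[1.92309 + 17.4562] = 9.68963.
Running total after boundary: 383.078.
Correction k=1: B_{2}/2! · (f^{(1)}(34) − f^{(1)}(2)) = 1/12 · (0.171139 − 0.923836) = -0.0627247.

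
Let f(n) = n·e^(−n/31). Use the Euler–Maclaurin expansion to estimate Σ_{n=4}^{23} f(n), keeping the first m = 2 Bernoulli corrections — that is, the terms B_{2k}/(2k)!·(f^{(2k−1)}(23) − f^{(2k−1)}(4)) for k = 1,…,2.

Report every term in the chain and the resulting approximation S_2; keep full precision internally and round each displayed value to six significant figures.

∫_4^23 x·e^(−x/31) dx evaluates to 156.512.
Endpoint term: (f(4) + f(23))/2 = (3.51578 + 10.9524)/2 = 7.23409.
Running total after boundary: 163.746.
k=1: B_{2}/(2)! × [f^{(1)}(23) − f^{(1)}(4)] = 1/12 × (0.122888 − 0.765533) = -0.0535538.
Running total after k=1: 163.692.
k=2: B_{4}/(4)! × [f^{(3)}(23) − f^{(3)}(4)] = −1/720 × (0.00111891 − 0.00262583) = 2.09295e-06.

S_2 ≈ 163.692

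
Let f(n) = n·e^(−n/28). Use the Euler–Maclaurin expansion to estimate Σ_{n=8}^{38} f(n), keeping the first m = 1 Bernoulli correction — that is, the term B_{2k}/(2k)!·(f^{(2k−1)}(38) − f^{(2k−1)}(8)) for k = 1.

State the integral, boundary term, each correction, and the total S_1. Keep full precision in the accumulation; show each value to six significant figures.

∫_8^38 x·e^(−x/28) dx evaluates to 281.823.
Boundary: ½(f(8) + f(38)) = ½(6.01182 + 9.78102) = 7.89642.
Running total after boundary: 289.719.
Correction k=1: B_{2}/2! · (f^{(1)}(38) − f^{(1)}(8)) = 1/12 · (-0.0919268 − 0.536769) = -0.0523914.

S_1 ≈ 289.667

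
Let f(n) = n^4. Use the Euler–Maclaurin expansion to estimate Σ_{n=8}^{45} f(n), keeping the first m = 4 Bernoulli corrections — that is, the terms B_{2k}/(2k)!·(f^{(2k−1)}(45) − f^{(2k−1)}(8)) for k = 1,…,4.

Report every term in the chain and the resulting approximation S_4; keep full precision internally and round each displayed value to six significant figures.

∫_8^45 x^4 dx evaluates to 3.68991e+07.
Endpoint term: (f(8) + f(45))/2 = (4096.00 + 4.10062e+06)/2 = 2.05236e+06.
Integral + boundary = 3.89514e+07.
Correction k=1: B_{2}/2! · (f^{(1)}(45) − f^{(1)}(8)) = 1/12 · (364500 − 2048.00) = 30204.3.
Running total after k=1: 3.89816e+07.
Correction k=2: B_{4}/4! · (f^{(3)}(45) − f^{(3)}(8)) = −1/720 · (1080.00 − 192.000) = -1.23333.
Running total after k=2: 3.89816e+07.
Correction k=3: B_{6}/6! · (f^{(5)}(45) − f^{(5)}(8)) = 1/30240 · (0.00000 − 0.00000) = 0.00000.
Running total after k=3: 3.89816e+07.
Correction k=4: B_{8}/8! · (f^{(7)}(45) − f^{(7)}(8)) = −1/1209600 · (0.00000 − 0.00000) = 0.00000.

S_4 ≈ 3.89816e+07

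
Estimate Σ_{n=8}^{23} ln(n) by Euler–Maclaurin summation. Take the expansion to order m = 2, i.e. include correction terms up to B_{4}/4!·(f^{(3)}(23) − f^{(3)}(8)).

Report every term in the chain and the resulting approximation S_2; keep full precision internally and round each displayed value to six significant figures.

S_2 ≈ 43.0815

Integral: ∫_8^23 ln(x) dx = 40.4808.
Boundary: ½(f(8) + f(23)) = ½(2.07944 + 3.13549) = 2.60747.
So far: 43.0883.
Order-1 term: 1/12 · (0.0434783 − 0.125000) = -0.00679348.
Running total after k=1: 43.0815.
Order-2 term: −1/720 · (0.000164379 − 0.00390625) = 5.19704e-06.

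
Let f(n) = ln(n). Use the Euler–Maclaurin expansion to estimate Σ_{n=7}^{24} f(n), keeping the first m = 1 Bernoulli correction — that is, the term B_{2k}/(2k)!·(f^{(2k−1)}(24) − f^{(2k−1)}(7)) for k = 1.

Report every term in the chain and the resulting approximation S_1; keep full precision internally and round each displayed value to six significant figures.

∫_7^24 ln(x) dx evaluates to 45.6519.
Endpoint term: (f(7) + f(24))/2 = (1.94591 + 3.17805)/2 = 2.56198.
Running total after boundary: 48.2139.
k=1: B_{2}/(2)! × [f^{(1)}(24) − f^{(1)}(7)] = 1/12 × (0.0416667 − 0.142857) = -0.00843254.

S_1 ≈ 48.2055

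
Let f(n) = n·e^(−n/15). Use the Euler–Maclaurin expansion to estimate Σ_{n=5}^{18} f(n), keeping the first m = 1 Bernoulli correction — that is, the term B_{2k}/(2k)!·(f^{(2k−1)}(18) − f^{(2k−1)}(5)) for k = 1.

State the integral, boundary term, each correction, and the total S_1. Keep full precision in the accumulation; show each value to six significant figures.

Integral: ∫_5^18 x·e^(−x/15) dx = 65.8683.
Endpoint term: (f(5) + f(18))/2 = (3.58266 + 5.42150)/2 = 4.50208.
Running total after boundary: 70.3703.
Correction k=1: B_{2}/2! · (f^{(1)}(18) − f^{(1)}(5)) = 1/12 · (-0.0602388 − 0.477688) = -0.0448272.

S_1 ≈ 70.3255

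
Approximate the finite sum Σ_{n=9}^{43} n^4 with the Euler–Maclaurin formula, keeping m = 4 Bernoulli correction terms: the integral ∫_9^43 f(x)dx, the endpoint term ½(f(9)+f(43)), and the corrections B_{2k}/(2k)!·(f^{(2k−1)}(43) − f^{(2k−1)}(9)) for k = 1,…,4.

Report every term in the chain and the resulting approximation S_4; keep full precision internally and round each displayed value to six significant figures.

∫_9^43 x^4 dx evaluates to 2.93899e+07.
Endpoint term: (f(9) + f(43))/2 = (6561.00 + 3.41880e+06)/2 = 1.71268e+06.
So far: 3.11026e+07.
Order-1 term: 1/12 · (318028 − 2916.00) = 26259.3.
After k=1: 3.11288e+07.
Order-2 term: −1/720 · (1032.00 − 216.000) = -1.13333.
After k=2: 3.11288e+07.
Order-3 term: 1/30240 · (0.00000 − 0.00000) = 0.00000.
After k=3: 3.11288e+07.
Order-4 term: −1/1209600 · (0.00000 − 0.00000) = 0.00000.

S_4 ≈ 3.11288e+07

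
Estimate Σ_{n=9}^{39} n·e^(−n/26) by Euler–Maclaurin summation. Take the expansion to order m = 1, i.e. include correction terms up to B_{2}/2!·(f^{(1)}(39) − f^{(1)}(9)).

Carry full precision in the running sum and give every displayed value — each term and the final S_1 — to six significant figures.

∫_9^39 x·e^(−x/26) dx evaluates to 266.647.
½[f(9) + f(39)] = ½[6.36663 + 8.70208] = 7.53435.
So far: 274.182.
Order-1 term: 1/12 · (-0.111565 − 0.462533) = -0.0478415.

S_1 ≈ 274.134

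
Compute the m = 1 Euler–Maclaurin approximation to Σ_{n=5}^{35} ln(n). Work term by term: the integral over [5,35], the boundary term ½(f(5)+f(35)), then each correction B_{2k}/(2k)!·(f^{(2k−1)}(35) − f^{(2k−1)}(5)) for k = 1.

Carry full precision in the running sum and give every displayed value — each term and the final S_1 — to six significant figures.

S_1 ≈ 88.9581

Integral: ∫_5^35 ln(x) dx = 86.3900.
Endpoint term: (f(5) + f(35))/2 = (1.60944 + 3.55535)/2 = 2.58239.
Integral + boundary = 88.9724.
Order-1 term: 1/12 · (0.0285714 − 0.200000) = -0.0142857.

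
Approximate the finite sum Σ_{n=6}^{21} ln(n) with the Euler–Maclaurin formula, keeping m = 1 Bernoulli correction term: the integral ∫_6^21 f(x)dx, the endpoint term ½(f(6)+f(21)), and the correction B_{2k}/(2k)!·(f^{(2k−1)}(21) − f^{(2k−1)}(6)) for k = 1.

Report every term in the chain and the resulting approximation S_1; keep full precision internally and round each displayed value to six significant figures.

S_1 ≈ 40.5926

∫_6^21 ln(x) dx evaluates to 38.1844.
Endpoint term: (f(6) + f(21))/2 = (1.79176 + 3.04452)/2 = 2.41814.
Integral + boundary = 40.6026.
k=1: B_{2}/(2)! × [f^{(1)}(21) − f^{(1)}(6)] = 1/12 × (0.0476190 − 0.166667) = -0.00992063.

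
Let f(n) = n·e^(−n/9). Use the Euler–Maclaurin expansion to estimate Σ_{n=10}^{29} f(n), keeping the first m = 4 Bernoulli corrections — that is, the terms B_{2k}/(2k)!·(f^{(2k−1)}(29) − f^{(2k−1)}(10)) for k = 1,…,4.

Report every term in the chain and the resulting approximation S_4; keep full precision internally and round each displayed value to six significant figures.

The integral term ∫_10^29 x·e^(−x/9) dx = 42.6577.
½[f(10) + f(29)] = ½[3.29193 + 1.15612] = 2.22403.
Running total after boundary: 44.8817.
Correction k=1: B_{2}/2! · (f^{(1)}(29) − f^{(1)}(10)) = 1/12 · (-0.0885919 − (-0.0365770)) = -0.00433458.
Partial sum through k=1: 44.8774.
Correction k=2: B_{4}/4! · (f^{(3)}(29) − f^{(3)}(10)) = −1/720 · (-0.000109373 − 0.00767665) = 1.08139e-05.
Partial sum through k=2: 44.8774.
Correction k=3: B_{6}/6! · (f^{(5)}(29) − f^{(5)}(10)) = 1/30240 · (1.08022e-05 − 0.000195122) = -6.09523e-09.
Partial sum through k=3: 44.8774.
Correction k=4: B_{8}/8! · (f^{(7)}(29) − f^{(7)}(10)) = −1/1209600 · (2.83392e-07 − 3.64778e-06) = 2.78141e-12.

S_4 ≈ 44.8774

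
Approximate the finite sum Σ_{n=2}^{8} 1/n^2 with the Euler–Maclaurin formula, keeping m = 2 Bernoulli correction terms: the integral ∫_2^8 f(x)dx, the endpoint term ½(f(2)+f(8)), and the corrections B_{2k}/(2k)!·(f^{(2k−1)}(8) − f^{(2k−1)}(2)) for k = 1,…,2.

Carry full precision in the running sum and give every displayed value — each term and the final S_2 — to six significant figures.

S_2 ≈ 0.527280

The integral term ∫_2^8 1/x^2 dx = 0.375000.
Endpoint term: (f(2) + f(8))/2 = (0.250000 + 0.0156250)/2 = 0.132812.
So far: 0.507812.
Order-1 term: 1/12 · (-0.00390625 − (-0.250000)) = 0.0205078.
Running total after k=1: 0.528320.
Order-2 term: −1/720 · (-0.000732422 − (-0.750000)) = -0.00104065.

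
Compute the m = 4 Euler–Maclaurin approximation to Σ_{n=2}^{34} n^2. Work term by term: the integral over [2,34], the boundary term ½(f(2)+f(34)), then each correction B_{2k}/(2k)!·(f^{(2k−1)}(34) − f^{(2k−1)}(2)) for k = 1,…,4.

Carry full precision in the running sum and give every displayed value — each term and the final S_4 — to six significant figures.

S_4 ≈ 13684.0

∫_2^34 x^2 dx evaluates to 13098.7.
Boundary: ½(f(2) + f(34)) = ½(4.00000 + 1156.00) = 580.000.
Integral + boundary = 13678.7.
k=1: B_{2}/(2)! × [f^{(1)}(34) − f^{(1)}(2)] = 1/12 × (68.0000 − 4.00000) = 5.33333.
Partial sum through k=1: 13684.0.
k=2: B_{4}/(4)! × [f^{(3)}(34) − f^{(3)}(2)] = −1/720 × (0.00000 − 0.00000) = 0.00000.
Partial sum through k=2: 13684.0.
k=3: B_{6}/(6)! × [f^{(5)}(34) − f^{(5)}(2)] = 1/30240 × (0.00000 − 0.00000) = 0.00000.
Partial sum through k=3: 13684.0.
k=4: B_{8}/(8)! × [f^{(7)}(34) − f^{(7)}(2)] = −1/1209600 × (0.00000 − 0.00000) = 0.00000.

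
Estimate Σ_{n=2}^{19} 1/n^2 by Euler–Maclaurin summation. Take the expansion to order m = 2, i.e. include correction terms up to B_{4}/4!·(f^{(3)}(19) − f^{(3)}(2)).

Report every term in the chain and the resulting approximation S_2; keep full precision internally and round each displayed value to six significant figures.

S_2 ≈ 0.593521

The integral term ∫_2^19 1/x^2 dx = 0.447368.
½[f(2) + f(19)] = ½[0.250000 + 0.00277008] = 0.126385.
So far: 0.573753.
k=1: B_{2}/(2)! × [f^{(1)}(19) − f^{(1)}(2)] = 1/12 × (-0.000291588 − (-0.250000)) = 0.0208090.
Partial sum through k=1: 0.594562.
k=2: B_{4}/(4)! × [f^{(3)}(19) − f^{(3)}(2)] = −1/720 × (-9.69267e-06 − (-0.750000)) = -0.00104165.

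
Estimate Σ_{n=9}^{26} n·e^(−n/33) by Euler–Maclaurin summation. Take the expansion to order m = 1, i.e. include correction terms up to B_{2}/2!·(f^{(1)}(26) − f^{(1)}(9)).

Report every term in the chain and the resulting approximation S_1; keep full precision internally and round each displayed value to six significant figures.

S_1 ≈ 178.950

The integral term ∫_9^26 x·e^(−x/33) dx = 169.650.
Boundary: ½(f(9) + f(26)) = ½(6.85170 + 11.8250) = 9.33836.
So far: 178.989.
Correction k=1: B_{2}/2! · (f^{(1)}(26) − f^{(1)}(9)) = 1/12 · (0.0964745 − 0.553673) = -0.0380999.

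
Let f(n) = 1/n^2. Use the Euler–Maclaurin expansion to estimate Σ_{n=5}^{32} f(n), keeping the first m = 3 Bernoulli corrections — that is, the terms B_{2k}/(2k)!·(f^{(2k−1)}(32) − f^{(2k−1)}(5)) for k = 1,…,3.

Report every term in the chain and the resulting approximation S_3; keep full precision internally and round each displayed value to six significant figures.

Integral: ∫_5^32 1/x^2 dx = 0.168750.
Boundary: ½(f(5) + f(32)) = ½(0.0400000 + 0.000976562) = 0.0204883.
Running total after boundary: 0.189238.
k=1: B_{2}/(2)! × [f^{(1)}(32) − f^{(1)}(5)] = 1/12 × (-6.10352e-05 − (-0.0160000)) = 0.00132825.
Running total after k=1: 0.190567.
k=2: B_{4}/(4)! × [f^{(3)}(32) − f^{(3)}(5)] = −1/720 × (-7.15256e-07 − (-0.00768000)) = -1.06657e-05.
Running total after k=2: 0.190556.
k=3: B_{6}/(6)! × [f^{(5)}(32) − f^{(5)}(5)] = 1/30240 × (-2.09548e-08 − (-0.00921600)) = 3.04761e-07.

S_3 ≈ 0.190556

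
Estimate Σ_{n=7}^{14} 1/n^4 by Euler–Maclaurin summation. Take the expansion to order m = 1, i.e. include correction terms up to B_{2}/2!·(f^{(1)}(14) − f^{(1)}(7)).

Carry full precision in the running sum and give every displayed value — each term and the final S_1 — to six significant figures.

S_1 ≈ 0.00109082

The integral term ∫_7^14 1/x^4 dx = 0.000850340.
Boundary: ½(f(7) + f(14)) = ½(0.000416493 + 2.60308e-05) = 0.000221262.
Running total after boundary: 0.00107160.
k=1: B_{2}/(2)! × [f^{(1)}(14) − f^{(1)}(7)] = 1/12 × (-7.43738e-06 − (-0.000237996)) = 1.92132e-05.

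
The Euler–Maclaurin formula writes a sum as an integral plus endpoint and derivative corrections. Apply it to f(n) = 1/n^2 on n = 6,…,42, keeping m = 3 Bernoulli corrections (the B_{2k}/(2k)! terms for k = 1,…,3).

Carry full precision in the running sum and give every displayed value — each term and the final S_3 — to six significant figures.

The integral term ∫_6^42 1/x^2 dx = 0.142857.
Boundary: ½(f(6) + f(42)) = ½(0.0277778 + 0.000566893) = 0.0141723.
Integral + boundary = 0.157029.
k=1: B_{2}/(2)! × [f^{(1)}(42) − f^{(1)}(6)] = 1/12 × (-2.69949e-05 − (-0.00925926)) = 0.000769355.
Partial sum through k=1: 0.157799.
k=2: B_{4}/(4)! × [f^{(3)}(42) − f^{(3)}(6)] = −1/720 × (-1.83639e-07 − (-0.00308642)) = -4.28644e-06.
Partial sum through k=2: 0.157795.
k=3: B_{6}/(6)! × [f^{(5)}(42) − f^{(5)}(6)] = 1/30240 × (-3.12311e-09 − (-0.00257202)) = 8.50534e-08.

S_3 ≈ 0.157795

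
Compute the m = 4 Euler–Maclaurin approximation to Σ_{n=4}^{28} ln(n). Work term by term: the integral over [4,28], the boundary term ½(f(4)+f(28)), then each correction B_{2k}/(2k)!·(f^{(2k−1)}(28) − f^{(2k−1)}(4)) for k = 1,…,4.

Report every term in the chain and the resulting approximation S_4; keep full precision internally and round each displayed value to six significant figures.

The integral term ∫_4^28 ln(x) dx = 63.7565.
Endpoint term: (f(4) + f(28))/2 = (1.38629 + 3.33220)/2 = 2.35925.
Integral + boundary = 66.1158.
k=1: B_{2}/(2)! × [f^{(1)}(28) − f^{(1)}(4)] = 1/12 × (0.0357143 − 0.250000) = -0.0178571.
After k=1: 66.0979.
k=2: B_{4}/(4)! × [f^{(3)}(28) − f^{(3)}(4)] = −1/720 × (9.11079e-05 − 0.0312500) = 4.32762e-05.
After k=2: 66.0980.
k=3: B_{6}/(6)! × [f^{(5)}(28) − f^{(5)}(4)] = 1/30240 × (1.39451e-06 − 0.0234375) = -7.75003e-07.
After k=3: 66.0980.
k=4: B_{8}/(8)! × [f^{(7)}(28) − f^{(7)}(4)] = −1/1209600 × (5.33613e-08 − 0.0439453) = 3.63304e-08.

S_4 ≈ 66.0980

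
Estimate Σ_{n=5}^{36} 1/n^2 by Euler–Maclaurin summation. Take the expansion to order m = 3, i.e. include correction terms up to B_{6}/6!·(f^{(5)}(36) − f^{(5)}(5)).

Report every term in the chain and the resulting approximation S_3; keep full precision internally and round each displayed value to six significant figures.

S_3 ≈ 0.193927

The integral term ∫_5^36 1/x^2 dx = 0.172222.
½[f(5) + f(36)] = ½[0.0400000 + 0.000771605] = 0.0203858.
Integral + boundary = 0.192608.
Correction k=1: B_{2}/2! · (f^{(1)}(36) − f^{(1)}(5)) = 1/12 · (-4.28669e-05 − (-0.0160000)) = 0.00132976.
After k=1: 0.193938.
Correction k=2: B_{4}/4! · (f^{(3)}(36) − f^{(3)}(5)) = −1/720 · (-3.96916e-07 − (-0.00768000)) = -1.06661e-05.
After k=2: 0.193927.
Correction k=3: B_{6}/6! · (f^{(5)}(36) − f^{(5)}(5)) = 1/30240 · (-9.18787e-09 − (-0.00921600)) = 3.04762e-07.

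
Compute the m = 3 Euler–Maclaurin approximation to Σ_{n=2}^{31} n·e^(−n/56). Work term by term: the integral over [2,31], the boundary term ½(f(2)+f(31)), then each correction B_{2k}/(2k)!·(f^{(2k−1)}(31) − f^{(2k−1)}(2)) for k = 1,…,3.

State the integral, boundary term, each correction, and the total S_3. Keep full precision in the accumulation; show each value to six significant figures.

∫_2^31 x·e^(−x/56) dx evaluates to 333.169.
Endpoint term: (f(2) + f(31))/2 = (1.92983 + 17.8217)/2 = 9.87576.
Running total after boundary: 343.044.
Order-1 term: 1/12 · (0.256649 − 0.930455) = -0.0561505.
Partial sum through k=1: 342.988.
Order-2 term: −1/720 · (0.000448480 − 0.000912081) = 6.43890e-07.
Partial sum through k=2: 342.988.
Order-3 term: 1/30240 · (2.59924e-07 − 4.87073e-07) = -7.51155e-12.

S_3 ≈ 342.988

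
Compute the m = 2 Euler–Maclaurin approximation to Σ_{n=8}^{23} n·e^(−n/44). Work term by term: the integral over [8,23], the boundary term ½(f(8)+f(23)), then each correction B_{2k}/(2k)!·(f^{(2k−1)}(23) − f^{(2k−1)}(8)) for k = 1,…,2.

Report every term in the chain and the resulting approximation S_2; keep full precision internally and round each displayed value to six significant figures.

S_2 ≈ 169.874

The integral term ∫_8^23 x·e^(−x/44) dx = 159.754.
½[f(8) + f(23)] = ½[6.67002 + 13.6367] = 10.1534.
Integral + boundary = 169.907.
k=1: B_{2}/(2)! × [f^{(1)}(23) − f^{(1)}(8)] = 1/12 × (0.282976 − 0.682161) = -0.0332655.
Partial sum through k=1: 169.874.
k=2: B_{4}/(4)! × [f^{(3)}(23) − f^{(3)}(8)] = −1/720 × (0.000758666 − 0.00121367) = 6.31951e-07.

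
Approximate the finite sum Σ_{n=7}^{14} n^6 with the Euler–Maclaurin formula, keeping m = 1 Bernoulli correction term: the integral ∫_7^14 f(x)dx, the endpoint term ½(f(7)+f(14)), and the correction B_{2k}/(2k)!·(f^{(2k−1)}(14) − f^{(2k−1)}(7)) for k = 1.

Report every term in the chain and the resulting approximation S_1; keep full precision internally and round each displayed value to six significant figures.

The integral term ∫_7^14 x^6 dx = 1.49414e+07.
Endpoint term: (f(7) + f(14))/2 = (117649 + 7.52954e+06)/2 = 3.82359e+06.
So far: 1.87650e+07.
Correction k=1: B_{2}/2! · (f^{(1)}(14) − f^{(1)}(7)) = 1/12 · (3.22694e+06 − 100842) = 260508.

S_1 ≈ 1.90255e+07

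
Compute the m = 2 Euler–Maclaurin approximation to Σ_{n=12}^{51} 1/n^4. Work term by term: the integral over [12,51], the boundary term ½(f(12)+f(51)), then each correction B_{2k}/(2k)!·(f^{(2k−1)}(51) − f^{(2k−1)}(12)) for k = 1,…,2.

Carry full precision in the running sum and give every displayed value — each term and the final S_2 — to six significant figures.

Integral: ∫_12^51 1/x^4 dx = 0.000190388.
Boundary: ½(f(12) + f(51)) = ½(4.82253e-05 + 1.47815e-07) = 2.41866e-05.
Integral + boundary = 0.000214575.
Order-1 term: 1/12 · (-1.15934e-08 − (-1.60751e-05)) = 1.33863e-06.
Partial sum through k=1: 0.000215914.
Order-2 term: −1/720 · (-1.33718e-10 − (-3.34898e-06)) = -4.65118e-09.

S_2 ≈ 0.000215909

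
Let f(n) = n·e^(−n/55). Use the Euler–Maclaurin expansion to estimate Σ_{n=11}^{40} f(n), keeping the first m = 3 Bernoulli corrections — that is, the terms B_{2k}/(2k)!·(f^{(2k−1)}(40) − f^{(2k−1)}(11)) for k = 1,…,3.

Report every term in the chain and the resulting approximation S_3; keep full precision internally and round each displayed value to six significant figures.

∫_11^40 x·e^(−x/55) dx evaluates to 447.142.
Endpoint term: (f(11) + f(40))/2 = (9.00604 + 19.3290)/2 = 14.1675.
Running total after boundary: 461.309.
Order-1 term: 1/12 · (0.131789 − 0.654985) = -0.0435997.
Running total after k=1: 461.266.
Order-2 term: −1/720 · (0.000363054 − 0.000757833) = 5.48305e-07.
Running total after k=2: 461.266.
Order-3 term: 1/30240 · (2.25634e-07 − 4.29469e-07) = -6.74058e-12.

S_3 ≈ 461.266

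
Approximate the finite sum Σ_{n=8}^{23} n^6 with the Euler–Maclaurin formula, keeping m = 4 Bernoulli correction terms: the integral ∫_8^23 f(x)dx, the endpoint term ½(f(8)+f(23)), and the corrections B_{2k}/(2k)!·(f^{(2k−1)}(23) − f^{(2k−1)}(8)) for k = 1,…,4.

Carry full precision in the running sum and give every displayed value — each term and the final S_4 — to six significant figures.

The integral term ∫_8^23 x^6 dx = 4.86104e+08.
Boundary: ½(f(8) + f(23)) = ½(262144 + 1.48036e+08) = 7.41490e+07.
So far: 5.60253e+08.
k=1: B_{2}/(2)! × [f^{(1)}(23) − f^{(1)}(8)] = 1/12 × (3.86181e+07 − 196608) = 3.20179e+06.
After k=1: 5.63455e+08.
k=2: B_{4}/(4)! × [f^{(3)}(23) − f^{(3)}(8)] = −1/720 × (1.46004e+06 − 61440.0) = -1942.50.
After k=2: 5.63453e+08.
k=3: B_{6}/(6)! × [f^{(5)}(23) − f^{(5)}(8)] = 1/30240 × (16560.0 − 5760.00) = 0.357143.
After k=3: 5.63453e+08.
k=4: B_{8}/(8)! × [f^{(7)}(23) − f^{(7)}(8)] = −1/1209600 × (0.00000 − 0.00000) = 0.00000.

S_4 ≈ 5.63453e+08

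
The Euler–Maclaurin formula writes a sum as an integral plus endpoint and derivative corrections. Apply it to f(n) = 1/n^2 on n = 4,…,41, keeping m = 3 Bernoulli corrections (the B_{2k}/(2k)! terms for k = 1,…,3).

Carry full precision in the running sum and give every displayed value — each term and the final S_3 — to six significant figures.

S_3 ≈ 0.259728

∫_4^41 1/x^2 dx evaluates to 0.225610.
½[f(4) + f(41)] = ½[0.0625000 + 0.000594884] = 0.0315474.
Integral + boundary = 0.257157.
k=1: B_{2}/(2)! × [f^{(1)}(41) − f^{(1)}(4)] = 1/12 × (-2.90187e-05 − (-0.0312500)) = 0.00260175.
Partial sum through k=1: 0.259759.
k=2: B_{4}/(4)! × [f^{(3)}(41) − f^{(3)}(4)] = −1/720 × (-2.07153e-07 − (-0.0234375)) = -3.25518e-05.
Partial sum through k=2: 0.259726.
k=3: B_{6}/(6)! × [f^{(5)}(41) − f^{(5)}(4)] = 1/30240 × (-3.69697e-09 − (-0.0439453)) = 1.45322e-06.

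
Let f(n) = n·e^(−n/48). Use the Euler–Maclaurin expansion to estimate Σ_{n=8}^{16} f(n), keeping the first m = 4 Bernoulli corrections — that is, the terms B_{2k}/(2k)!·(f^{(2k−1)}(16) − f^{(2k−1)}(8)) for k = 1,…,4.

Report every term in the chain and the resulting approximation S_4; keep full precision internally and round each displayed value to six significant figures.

The integral term ∫_8^16 x·e^(−x/48) dx = 74.1587.
½[f(8) + f(16)] = ½[6.77185 + 11.4645] = 9.11818.
Integral + boundary = 83.2769.
Correction k=1: B_{2}/2! · (f^{(1)}(16) − f^{(1)}(8)) = 1/12 · (0.477688 − 0.705401) = -0.0189762.
Running total after k=1: 83.2579.
Correction k=2: B_{4}/4! · (f^{(3)}(16) − f^{(3)}(8)) = −1/720 · (0.000829319 − 0.00104096) = 2.93942e-07.
Running total after k=2: 83.2579.
Correction k=3: B_{6}/6! · (f^{(5)}(16) − f^{(5)}(8)) = 1/30240 · (6.29908e-07 − 7.70725e-07) = -4.65665e-12.
Running total after k=3: 83.2579.
Correction k=4: B_{8}/8! · (f^{(7)}(16) − f^{(7)}(8)) = −1/1209600 · (3.90568e-10 − 4.72936e-10) = 6.80957e-17.

S_4 ≈ 83.2579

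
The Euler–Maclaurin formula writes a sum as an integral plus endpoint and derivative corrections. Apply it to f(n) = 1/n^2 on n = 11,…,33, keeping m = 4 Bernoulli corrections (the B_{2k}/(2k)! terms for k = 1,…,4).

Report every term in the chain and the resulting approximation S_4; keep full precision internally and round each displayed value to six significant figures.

S_4 ≈ 0.0653178

Integral: ∫_11^33 1/x^2 dx = 0.0606061.
Boundary: ½(f(11) + f(33)) = ½(0.00826446 + 0.000918274) = 0.00459137.
Integral + boundary = 0.0651974.
k=1: B_{2}/(2)! × [f^{(1)}(33) − f^{(1)}(11)] = 1/12 × (-5.56529e-05 − (-0.00150263)) = 0.000120581.
Partial sum through k=1: 0.0653180.
k=2: B_{4}/(4)! × [f^{(3)}(33) − f^{(3)}(11)] = −1/720 × (-6.13256e-07 − (-0.000149021)) = -2.06122e-07.
Partial sum through k=2: 0.0653178.
k=3: B_{6}/(6)! × [f^{(5)}(33) − f^{(5)}(11)] = 1/30240 × (-1.68941e-08 − (-3.69474e-05)) = 1.22125e-09.
Partial sum through k=3: 0.0653178.
k=4: B_{8}/(8)! × [f^{(7)}(33) − f^{(7)}(11)] = −1/1209600 × (-8.68750e-10 − (-1.70996e-05)) = -1.41359e-11.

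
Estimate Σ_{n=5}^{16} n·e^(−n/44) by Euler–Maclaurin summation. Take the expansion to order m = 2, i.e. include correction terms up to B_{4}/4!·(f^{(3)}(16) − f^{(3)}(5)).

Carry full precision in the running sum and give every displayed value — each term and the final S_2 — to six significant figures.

S_2 ≈ 96.9914

Integral: ∫_5^16 x·e^(−x/44) dx = 89.2278.
Boundary: ½(f(5) + f(16)) = ½(4.46291 + 11.1223) = 7.79261.
Running total after boundary: 97.0204.
Order-1 term: 1/12 · (0.442364 − 0.791153) = -0.0290657.
Running total after k=1: 96.9914.
Order-2 term: −1/720 · (0.000946618 − 0.00133074) = 5.33507e-07.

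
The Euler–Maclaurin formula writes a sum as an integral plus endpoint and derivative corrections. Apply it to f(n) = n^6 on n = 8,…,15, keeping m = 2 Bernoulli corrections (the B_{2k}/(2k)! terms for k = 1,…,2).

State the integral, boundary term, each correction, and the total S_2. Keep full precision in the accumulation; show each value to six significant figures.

Integral: ∫_8^15 x^6 dx = 2.41089e+07.
Boundary: ½(f(8) + f(15)) = ½(262144 + 1.13906e+07) = 5.82638e+06.
So far: 2.99353e+07.
Correction k=1: B_{2}/2! · (f^{(1)}(15) − f^{(1)}(8)) = 1/12 · (4.55625e+06 − 196608) = 363304.
Running total after k=1: 3.02986e+07.
Correction k=2: B_{4}/4! · (f^{(3)}(15) − f^{(3)}(8)) = −1/720 · (405000 − 61440.0) = -477.167.

S_2 ≈ 3.02981e+07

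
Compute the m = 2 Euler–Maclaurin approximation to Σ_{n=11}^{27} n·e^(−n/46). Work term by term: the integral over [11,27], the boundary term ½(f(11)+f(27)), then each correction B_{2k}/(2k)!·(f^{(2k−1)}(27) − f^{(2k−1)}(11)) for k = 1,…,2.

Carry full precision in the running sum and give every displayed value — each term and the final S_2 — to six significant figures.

S_2 ≈ 209.033

∫_11^27 x·e^(−x/46) dx evaluates to 197.228.
Boundary: ½(f(11) + f(27)) = ½(8.66043 + 15.0125) = 11.8364.
Integral + boundary = 209.064.
Correction k=1: B_{2}/2! · (f^{(1)}(27) − f^{(1)}(11)) = 1/12 · (0.229659 − 0.599042) = -0.0307819.
After k=1: 209.033.
Correction k=2: B_{4}/4! · (f^{(3)}(27) − f^{(3)}(11)) = −1/720 · (0.000634070 − 0.00102725) = 5.46086e-07.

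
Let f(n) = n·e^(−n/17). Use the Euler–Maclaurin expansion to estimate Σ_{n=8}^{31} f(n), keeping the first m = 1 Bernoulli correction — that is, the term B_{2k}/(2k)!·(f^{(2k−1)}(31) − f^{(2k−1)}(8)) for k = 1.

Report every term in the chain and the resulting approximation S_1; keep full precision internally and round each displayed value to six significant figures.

S_1 ≈ 138.685

∫_8^31 x·e^(−x/17) dx evaluates to 133.723.
Endpoint term: (f(8) + f(31))/2 = (4.99708 + 5.00510)/2 = 5.00109.
So far: 138.724.
Order-1 term: 1/12 · (-0.132963 − 0.330689) = -0.0386377.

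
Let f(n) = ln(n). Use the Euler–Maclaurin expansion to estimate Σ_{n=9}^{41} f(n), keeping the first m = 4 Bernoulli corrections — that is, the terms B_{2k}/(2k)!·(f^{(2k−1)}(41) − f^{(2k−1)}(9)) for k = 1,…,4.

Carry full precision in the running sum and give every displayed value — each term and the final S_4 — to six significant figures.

S_4 ≈ 103.430

Integral: ∫_9^41 ln(x) dx = 100.481.
Boundary: ½(f(9) + f(41)) = ½(2.19722 + 3.71357) = 2.95540.
Integral + boundary = 103.437.
Order-1 term: 1/12 · (0.0243902 − 0.111111) = -0.00722674.
Partial sum through k=1: 103.430.
Order-2 term: −1/720 · (2.90187e-05 − 0.00274348) = 3.77009e-06.
Partial sum through k=2: 103.430.
Order-3 term: 1/30240 · (2.07153e-07 − 0.000406442) = -1.34337e-08.
Partial sum through k=3: 103.430.
Order-4 term: −1/1209600 · (3.69697e-09 − 0.000150534) = 1.24446e-10.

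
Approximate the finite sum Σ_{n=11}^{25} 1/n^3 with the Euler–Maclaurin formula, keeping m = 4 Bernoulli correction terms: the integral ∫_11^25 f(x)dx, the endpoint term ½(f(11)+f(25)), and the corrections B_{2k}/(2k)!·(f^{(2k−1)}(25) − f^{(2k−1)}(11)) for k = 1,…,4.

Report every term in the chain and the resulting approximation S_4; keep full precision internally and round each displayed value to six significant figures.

S_4 ≈ 0.00375628

Integral: ∫_11^25 1/x^3 dx = 0.00333223.
Boundary: ½(f(11) + f(25)) = ½(0.000751315 + 6.40000e-05) = 0.000407657.
Integral + boundary = 0.00373989.
k=1: B_{2}/(2)! × [f^{(1)}(25) − f^{(1)}(11)] = 1/12 × (-7.68000e-06 − (-0.000204904)) = 1.64353e-05.
After k=1: 0.00375632.
k=2: B_{4}/(4)! × [f^{(3)}(25) − f^{(3)}(11)] = −1/720 × (-2.45760e-07 − (-3.38684e-05)) = -4.66982e-08.
After k=2: 0.00375628.
k=3: B_{6}/(6)! × [f^{(5)}(25) − f^{(5)}(11)] = 1/30240 × (-1.65151e-08 − (-1.17560e-05)) = 3.88210e-10.
After k=3: 0.00375628.
k=4: B_{8}/(8)! × [f^{(7)}(25) − f^{(7)}(11)] = −1/1209600 × (-1.90254e-09 − (-6.99530e-06)) = -5.78158e-12.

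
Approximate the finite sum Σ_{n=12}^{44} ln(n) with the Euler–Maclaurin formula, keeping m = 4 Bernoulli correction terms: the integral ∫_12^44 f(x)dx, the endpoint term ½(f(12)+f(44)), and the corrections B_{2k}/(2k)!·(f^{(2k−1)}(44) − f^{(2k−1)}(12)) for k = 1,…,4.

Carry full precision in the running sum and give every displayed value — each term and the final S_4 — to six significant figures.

S_4 ≈ 107.815

∫_12^44 ln(x) dx evaluates to 104.685.
½[f(12) + f(44)] = ½[2.48491 + 3.78419] = 3.13455.
Running total after boundary: 107.820.
Order-1 term: 1/12 · (0.0227273 − 0.0833333) = -0.00505051.
Running total after k=1: 107.815.
Order-2 term: −1/720 · (2.34786e-05 − 0.00115741) = 1.57490e-06.
Running total after k=2: 107.815.
Order-3 term: 1/30240 · (1.45528e-07 − 9.64506e-05) = -3.18469e-09.
Running total after k=3: 107.815.
Order-4 term: −1/1209600 · (2.25509e-09 − 2.00939e-05) = 1.66101e-11.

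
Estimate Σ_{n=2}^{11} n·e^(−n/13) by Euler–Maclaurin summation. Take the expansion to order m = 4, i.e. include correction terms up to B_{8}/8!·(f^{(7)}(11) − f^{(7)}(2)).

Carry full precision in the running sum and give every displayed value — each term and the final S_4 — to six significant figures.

∫_2^11 x·e^(−x/13) dx evaluates to 33.3264.
Endpoint term: (f(2) + f(11))/2 = (1.71481 + 4.71968)/2 = 3.21724.
So far: 36.5437.
Order-1 term: 1/12 · (0.0660095 − 0.725496) = -0.0549572.
Running total after k=1: 36.4887.
Order-2 term: −1/720 · (0.00546825 − 0.0144397) = 1.24603e-05.
Running total after k=2: 36.4887.
Order-3 term: 1/30240 · (6.24018e-05 − 0.000145482) = -2.74736e-09.
Running total after k=3: 36.4887.
Order-4 term: −1/1209600 · (5.47024e-07 − 1.21611e-06) = 5.53144e-13.

S_4 ≈ 36.4887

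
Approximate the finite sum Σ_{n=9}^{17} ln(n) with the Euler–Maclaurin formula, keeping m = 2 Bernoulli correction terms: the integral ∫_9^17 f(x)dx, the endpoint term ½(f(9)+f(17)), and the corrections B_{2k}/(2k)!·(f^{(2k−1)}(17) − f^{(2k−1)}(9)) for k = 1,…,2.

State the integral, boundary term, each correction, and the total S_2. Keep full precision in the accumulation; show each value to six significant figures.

S_2 ≈ 22.9005

Integral: ∫_9^17 ln(x) dx = 20.3896.
Boundary: ½(f(9) + f(17)) = ½(2.19722 + 2.83321) = 2.51522.
Integral + boundary = 22.9048.
Correction k=1: B_{2}/2! · (f^{(1)}(17) − f^{(1)}(9)) = 1/12 · (0.0588235 − 0.111111) = -0.00435730.
Partial sum through k=1: 22.9005.
Correction k=2: B_{4}/4! · (f^{(3)}(17) − f^{(3)}(9)) = −1/720 · (0.000407083 − 0.00274348) = 3.24500e-06.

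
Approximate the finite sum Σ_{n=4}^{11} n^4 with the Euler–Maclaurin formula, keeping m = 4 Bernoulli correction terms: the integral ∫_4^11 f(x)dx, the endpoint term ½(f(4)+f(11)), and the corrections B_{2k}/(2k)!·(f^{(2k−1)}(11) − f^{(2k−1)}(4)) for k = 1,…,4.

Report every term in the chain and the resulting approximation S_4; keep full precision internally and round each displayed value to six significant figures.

S_4 ≈ 39876.0

∫_4^11 x^4 dx evaluates to 32005.4.
½[f(4) + f(11)] = ½[256.000 + 14641.0] = 7448.50.
Integral + boundary = 39453.9.
k=1: B_{2}/(2)! × [f^{(1)}(11) − f^{(1)}(4)] = 1/12 × (5324.00 − 256.000) = 422.333.
Partial sum through k=1: 39876.2.
k=2: B_{4}/(4)! × [f^{(3)}(11) − f^{(3)}(4)] = −1/720 × (264.000 − 96.0000) = -0.233333.
Partial sum through k=2: 39876.0.
k=3: B_{6}/(6)! × [f^{(5)}(11) − f^{(5)}(4)] = 1/30240 × (0.00000 − 0.00000) = 0.00000.
Partial sum through k=3: 39876.0.
k=4: B_{8}/(8)! × [f^{(7)}(11) − f^{(7)}(4)] = −1/1209600 × (0.00000 − 0.00000) = 0.00000.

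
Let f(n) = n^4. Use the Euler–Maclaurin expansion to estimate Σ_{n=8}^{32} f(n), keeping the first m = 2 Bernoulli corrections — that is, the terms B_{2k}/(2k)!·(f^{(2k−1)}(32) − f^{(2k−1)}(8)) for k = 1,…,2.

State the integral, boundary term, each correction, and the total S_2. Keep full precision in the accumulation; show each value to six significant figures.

The integral term ∫_8^32 x^4 dx = 6.70433e+06.
Boundary: ½(f(8) + f(32)) = ½(4096.00 + 1.04858e+06) = 526336.
Integral + boundary = 7.23067e+06.
Order-1 term: 1/12 · (131072 − 2048.00) = 10752.0.
After k=1: 7.24142e+06.
Order-2 term: −1/720 · (768.000 − 192.000) = -0.800000.

S_2 ≈ 7.24142e+06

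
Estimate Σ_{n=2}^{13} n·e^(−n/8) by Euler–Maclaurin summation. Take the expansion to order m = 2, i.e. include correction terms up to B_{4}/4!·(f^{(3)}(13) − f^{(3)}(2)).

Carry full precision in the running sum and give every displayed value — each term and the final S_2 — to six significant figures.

S_2 ≈ 31.2227

Integral: ∫_2^13 x·e^(−x/8) dx = 29.2229.
Boundary: ½(f(2) + f(13)) = ½(1.55760 + 2.55985) = 2.05873.
Running total after boundary: 31.2816.
Correction k=1: B_{2}/2! · (f^{(1)}(13) − f^{(1)}(2)) = 1/12 · (-0.123070 − 0.584101) = -0.0589309.
Partial sum through k=1: 31.2227.
Correction k=2: B_{4}/4! · (f^{(3)}(13) − f^{(3)}(2)) = −1/720 · (0.00423052 − 0.0334641) = 4.06022e-05.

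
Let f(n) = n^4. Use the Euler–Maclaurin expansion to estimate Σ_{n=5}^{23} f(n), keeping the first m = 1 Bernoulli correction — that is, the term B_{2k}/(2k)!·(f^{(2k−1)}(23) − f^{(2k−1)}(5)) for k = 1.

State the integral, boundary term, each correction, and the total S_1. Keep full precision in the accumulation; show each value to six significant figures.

S_1 ≈ 1.43089e+06

∫_5^23 x^4 dx evaluates to 1.28664e+06.
Boundary: ½(f(5) + f(23)) = ½(625.000 + 279841) = 140233.
So far: 1.42688e+06.
Correction k=1: B_{2}/2! · (f^{(1)}(23) − f^{(1)}(5)) = 1/12 · (48668.0 − 500.000) = 4014.00.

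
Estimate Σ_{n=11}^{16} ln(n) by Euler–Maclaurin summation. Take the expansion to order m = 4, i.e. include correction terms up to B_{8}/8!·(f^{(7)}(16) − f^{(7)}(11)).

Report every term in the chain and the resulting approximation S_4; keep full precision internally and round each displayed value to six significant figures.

∫_11^16 ln(x) dx evaluates to 12.9846.
Boundary: ½(f(11) + f(16)) = ½(2.39790 + 2.77259) = 2.58524.
Integral + boundary = 15.5698.
Order-1 term: 1/12 · (0.0625000 − 0.0909091) = -0.00236742.
After k=1: 15.5674.
Order-2 term: −1/720 · (0.000488281 − 0.00150263) = 1.40882e-06.
After k=2: 15.5674.
Order-3 term: 1/30240 · (2.28882e-05 − 0.000149021) = -4.17106e-09.
After k=3: 15.5674.
Order-4 term: −1/1209600 · (2.68221e-06 − 3.69474e-05) = 2.83277e-11.

S_4 ≈ 15.5674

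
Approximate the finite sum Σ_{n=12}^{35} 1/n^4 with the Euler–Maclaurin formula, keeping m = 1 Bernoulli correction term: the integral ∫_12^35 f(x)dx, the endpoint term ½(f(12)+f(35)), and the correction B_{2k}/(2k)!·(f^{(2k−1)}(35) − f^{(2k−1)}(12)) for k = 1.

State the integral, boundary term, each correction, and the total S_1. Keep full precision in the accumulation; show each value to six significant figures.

S_1 ≈ 0.000210906

Integral: ∫_12^35 1/x^4 dx = 0.000185127.
½[f(12) + f(35)] = ½[4.82253e-05 + 6.66389e-07] = 2.44458e-05.
So far: 0.000209573.
Order-1 term: 1/12 · (-7.61587e-08 − (-1.60751e-05)) = 1.33325e-06.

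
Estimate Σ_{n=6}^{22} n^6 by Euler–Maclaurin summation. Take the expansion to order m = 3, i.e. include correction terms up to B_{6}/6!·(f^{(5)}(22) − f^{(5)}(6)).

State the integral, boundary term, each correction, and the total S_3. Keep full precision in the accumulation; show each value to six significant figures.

S_3 ≈ 4.15581e+08

The integral term ∫_6^22 x^6 dx = 3.56297e+08.
½[f(6) + f(22)] = ½[46656.0 + 1.13380e+08] = 5.67133e+07.
Integral + boundary = 4.13010e+08.
Correction k=1: B_{2}/2! · (f^{(1)}(22) − f^{(1)}(6)) = 1/12 · (3.09218e+07 − 46656.0) = 2.57293e+06.
Running total after k=1: 4.15583e+08.
Correction k=2: B_{4}/4! · (f^{(3)}(22) − f^{(3)}(6)) = −1/720 · (1.27776e+06 − 25920.0) = -1738.67.
Running total after k=2: 4.15581e+08.
Correction k=3: B_{6}/6! · (f^{(5)}(22) − f^{(5)}(6)) = 1/30240 · (15840.0 − 4320.00) = 0.380952.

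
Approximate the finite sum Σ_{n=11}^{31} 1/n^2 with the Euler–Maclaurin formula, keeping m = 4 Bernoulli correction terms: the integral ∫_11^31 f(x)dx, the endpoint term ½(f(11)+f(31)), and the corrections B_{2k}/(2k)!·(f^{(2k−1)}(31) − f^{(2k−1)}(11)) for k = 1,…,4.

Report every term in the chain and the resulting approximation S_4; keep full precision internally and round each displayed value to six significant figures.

The integral term ∫_11^31 1/x^2 dx = 0.0586510.
Endpoint term: (f(11) + f(31))/2 = (0.00826446 + 0.00104058)/2 = 0.00465252.
Running total after boundary: 0.0633035.
k=1: B_{2}/(2)! × [f^{(1)}(31) − f^{(1)}(11)] = 1/12 × (-6.71344e-05 − (-0.00150263)) = 0.000119625.
Partial sum through k=1: 0.0634232.
k=2: B_{4}/(4)! × [f^{(3)}(31) − f^{(3)}(11)] = −1/720 × (-8.38306e-07 − (-0.000149021)) = -2.05809e-07.
Partial sum through k=2: 0.0634230.
k=3: B_{6}/(6)! × [f^{(5)}(31) − f^{(5)}(11)] = 1/30240 × (-2.61698e-08 − (-3.69474e-05)) = 1.22094e-09.
Partial sum through k=3: 0.0634230.
k=4: B_{8}/(8)! × [f^{(7)}(31) − f^{(7)}(11)] = −1/1209600 × (-1.52498e-09 − (-1.70996e-05)) = -1.41353e-11.

S_4 ≈ 0.0634230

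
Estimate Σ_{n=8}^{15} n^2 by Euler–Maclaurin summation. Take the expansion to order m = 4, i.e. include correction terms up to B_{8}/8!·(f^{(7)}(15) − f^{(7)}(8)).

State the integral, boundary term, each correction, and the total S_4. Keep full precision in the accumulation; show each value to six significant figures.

S_4 ≈ 1100.00

The integral term ∫_8^15 x^2 dx = 954.333.
½[f(8) + f(15)] = ½[64.0000 + 225.000] = 144.500.
So far: 1098.83.
Order-1 term: 1/12 · (30.0000 − 16.0000) = 1.16667.
Partial sum through k=1: 1100.00.
Order-2 term: −1/720 · (0.00000 − 0.00000) = 0.00000.
Partial sum through k=2: 1100.00.
Order-3 term: 1/30240 · (0.00000 − 0.00000) = 0.00000.
Partial sum through k=3: 1100.00.
Order-4 term: −1/1209600 · (0.00000 − 0.00000) = 0.00000.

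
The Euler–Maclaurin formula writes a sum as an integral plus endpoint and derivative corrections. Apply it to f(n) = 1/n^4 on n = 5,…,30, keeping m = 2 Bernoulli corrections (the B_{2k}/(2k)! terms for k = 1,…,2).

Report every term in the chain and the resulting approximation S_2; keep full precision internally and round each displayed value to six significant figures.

Integral: ∫_5^30 1/x^4 dx = 0.00265432.
Boundary: ½(f(5) + f(30)) = ½(0.00160000 + 1.23457e-06) = 0.000800617.
So far: 0.00345494.
Correction k=1: B_{2}/2! · (f^{(1)}(30) − f^{(1)}(5)) = 1/12 · (-1.64609e-07 − (-0.00128000)) = 0.000106653.
After k=1: 0.00356159.
Correction k=2: B_{4}/4! · (f^{(3)}(30) − f^{(3)}(5)) = −1/720 · (-5.48697e-09 − (-0.00153600)) = -2.13333e-06.

S_2 ≈ 0.00355946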